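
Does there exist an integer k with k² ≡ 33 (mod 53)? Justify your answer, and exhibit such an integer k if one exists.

No such integer exists.

Apply Euler's criterion with the prime 53: 33 is a quadratic residue iff 33^26 ≡ 1 (mod 53), and a non-residue iff it is ≡ −1.
Squaring successively (mod 53): 33^2 = 1089 ≡ 29; 33^4 ≡ 29² = 841 ≡ 46; 33^8 ≡ 46² = 2116 ≡ 49; 33^16 ≡ 49² = 2401 ≡ 16.
Since 26 = 16 + 8 + 2, 33^26 ≡ 16 · 49 · 29; multiplying out mod 53: 16·49 = 784 ≡ 42, then 42·29 = 1218 ≡ 52. Thus 33^26 ≡ 52 ≡ −1 (mod 53).
The value −1 means 33 is a non-residue modulo 53, so k² ≡ 33 (mod 53) is impossible.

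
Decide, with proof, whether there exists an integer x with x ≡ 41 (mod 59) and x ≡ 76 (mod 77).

x = 1693

gcd(59, 77) = 1, so the Chinese Remainder Theorem guarantees exactly one residue class mod 4543 satisfying both.
Any solution of the first congruence is x = 41 + 59t; substituting into the second, 59t ≡ 76 − 41 ≡ 35 (mod 77).
Invert 59 mod 77 by the Euclidean algorithm: 77 = 1·59 + 18, 59 = 3·18 + 5, 18 = 3·5 + 3, 5 = 1·3 + 2, 3 = 1·2 + 1, 2 = 2·1 + 0; back-substituting, 1 = 3 − 1·2 = 3 − (5 − 1·3) = −5 + 2·3 = −5 + 2·(18 − 3·5) = 2·18 − 7·5 = 2·18 − 7·(59 − 3·18) = −7·59 + 23·18 = −7·59 + 23·(77 − 1·59) = 23·77 − 30·59. Hence 59·(-30) ≡ 1, so 59⁻¹ ≡ -30 ≡ 47 (mod 77).
Multiplying by 47: t ≡ 47·35 = 1645 ≡ 28 (mod 77).
Taking t = 28 gives x = 41 + 59·28 = 1693.
Verify: 1693 = 28·59 + 41 and 1693 = 21·77 + 76. ✓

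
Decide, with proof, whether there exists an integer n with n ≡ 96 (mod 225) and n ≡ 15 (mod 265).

Both moduli are multiples of 5 = gcd(225, 265), so any solution would satisfy n ≡ 96 and n ≡ 15 modulo 5 simultaneously.
However 96 ≡ 1 and 15 ≡ 0 (mod 5), and 1 ≠ 0.
Hence the system has no solution.

There is no such integer.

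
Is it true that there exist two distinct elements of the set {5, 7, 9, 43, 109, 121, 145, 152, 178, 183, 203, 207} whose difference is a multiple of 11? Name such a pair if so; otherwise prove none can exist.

5 mod 11 = 5 and 203 mod 11 = 5, so 203 − 5 = 198 = 18·11.

5 and 203 are such a pair.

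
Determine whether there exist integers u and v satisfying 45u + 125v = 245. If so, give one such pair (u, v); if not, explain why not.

gcd(45, 125) = 5, and 5 divides 245, so integer solutions exist.
Dividing through by 5 reduces the equation to 9u + 25v = 49.
Dividing repeatedly: 25 = 2·9 + 7, 9 = 1·7 + 2, 7 = 3·2 + 1, 2 = 2·1 + 0.
Back-substituting, 1 = 7 − 3·2 = 7 − 3·(9 − 1·7) = −3·9 + 4·7 = −3·9 + 4·(25 − 2·9) = 4·25 − 11·9; that is, 9·(-11) + 25·4 = 1.
Multiplying through by 49: u = (-11)·49 = -539, v = 4·49 = 196 is a solution.
Shifting by a multiple of (25, −9) keeps it a solution: u = -539 + 22·25 = 11, v = 196 − 22·9 = -2.
Indeed 45·11 + 125·(-2) = 495 − 250 = 245.

u = 11, v = -2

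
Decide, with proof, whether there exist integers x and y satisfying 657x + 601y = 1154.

x = 85, y = -91

Since gcd(657, 601) = 1, every integer is an integer combination of 657 and 601.
Dividing repeatedly: 657 = 1·601 + 56, 601 = 10·56 + 41, 56 = 1·41 + 15, 41 = 2·15 + 11, 15 = 1·11 + 4, 11 = 2·4 + 3, 4 = 1·3 + 1, 3 = 3·1 + 0.
Unwinding: 1 = 4 − 1·3 = 4 − (11 − 2·4) = −11 + 3·4 = −11 + 3·(15 − 1·11) = 3·15 − 4·11 = 3·15 − 4·(41 − 2·15) = −4·41 + 11·15 = −4·41 + 11·(56 − 1·41) = 11·56 − 15·41 = 11·56 − 15·(601 − 10·56) = −15·601 + 161·56 = −15·601 + 161·(657 − 1·601) = 161·657 − 176·601, i.e. 657·161 + 601·(-176) = 1.
Times 1154: 657·185794 + 601·(-203104) = 1154, so (185794, -203104) solves it.
Subtracting 309·601 from x and adding 309·657 to y gives the tidier solution (85, -91).
Check: 657·85 + 601·(-91) = 55845 − 54691 = 1154. ✓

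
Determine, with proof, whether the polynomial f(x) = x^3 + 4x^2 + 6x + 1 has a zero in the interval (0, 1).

No.

Evaluate at the endpoints: f(0) = 1, f(1) = 12 — same sign (positive).
The derivative f'(x) = 3x^2 + 8x + 6 is a quadratic with discriminant 8² − 4·3·6 = -8 < 0; it never vanishes, so it is always positive (sign of the leading coefficient).
Hence f is strictly increasing on ℝ, and in particular on [0, 1]. A strictly monotone function with same-sign endpoint values stays positive on the whole interval, so f has no zero in (0, 1).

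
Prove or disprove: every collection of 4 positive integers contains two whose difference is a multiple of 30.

Try 4 consecutive integers, 117, 118, 119, 120. Their remainders mod 30 are 27, 28, 29, 0 — pairwise different, as any 4 ≤ 30 consecutive integers have distinct residues.
The differences between them range over 1, …, 3, none of which is divisible by 30.

No; for instance {117, 118, 119, 120} is a counterexample.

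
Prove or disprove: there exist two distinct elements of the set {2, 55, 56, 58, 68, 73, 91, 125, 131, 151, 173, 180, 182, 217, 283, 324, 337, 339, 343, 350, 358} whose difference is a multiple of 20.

Both 2 and 182 leave remainder 2 on division by 20; their difference 180 = 9·20 is a multiple of 20.

Yes: 2 and 182.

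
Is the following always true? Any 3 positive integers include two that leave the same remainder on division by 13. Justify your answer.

No, the set {63, 64, 65} is a counterexample.

Consider the 3 integers 63, 64, 65. They lie in distinct residue classes modulo 13, since 3 ≤ 13.
Hence this collection has no pair with equal remainders mod 13, disproving the claim.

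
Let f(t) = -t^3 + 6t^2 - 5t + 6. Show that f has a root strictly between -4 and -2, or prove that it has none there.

The endpoint values f(-4) = 186 and f(-2) = 48 are both positive. Claim: f(t) > 0 for every t in (-4, -2).
Substitute t = -2 − u, where 0 < u < 2 on the interval. Expanding, f(-2 − u) = u^3 + 12u^2 + 41u + 48.
The nonzero coefficients here are all positive, so for u > 0 every term is positive (or zero), and the constant term 48 is strictly positive.
So f is strictly positive on (-4, -2); no root exists in the interval.

No.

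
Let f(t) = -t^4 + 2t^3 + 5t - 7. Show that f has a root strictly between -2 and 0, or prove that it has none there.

No such root exists.

f(-2) = -49 and f(0) = -7, both negative, so a sign-change argument is unavailable; we show f keeps this sign on the whole interval.
Substitute t = −u, where 0 < u < 2 on the interval. Expanding, f(−u) = -u^4 - 2u^3 - 5u - 7.
The nonzero coefficients here are all negative, so for u > 0 every term is negative (or zero), and the constant term -7 is strictly negative.
Therefore f(t) < 0 throughout (-2, 0), and f has no zero there.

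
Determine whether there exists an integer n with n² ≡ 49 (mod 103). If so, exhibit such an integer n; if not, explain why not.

n = 96

n = 96 works: 96² = 9216, and 9216 − 49 = 9167 = 89·103.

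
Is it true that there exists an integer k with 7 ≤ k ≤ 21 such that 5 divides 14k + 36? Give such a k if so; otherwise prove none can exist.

At k = 11 we get 14·11 + 36 = 190, and 190 = 5·38.

k = 11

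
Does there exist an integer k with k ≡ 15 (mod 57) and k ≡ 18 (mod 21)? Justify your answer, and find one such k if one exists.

The moduli are not coprime: gcd(57, 21) = 3. Compatibility requires 3 ∣ (18 − 15) = 3, which holds, so solutions exist.
Step through k = 15, 15 + 57, 15 + 2·57, …: the values 15, 72, 129, 186 reduce mod 21 to 15, 9, 3, 18. The value 186 hits 18.
Verify: 186 = 3·57 + 15 and 186 = 8·21 + 18. ✓

k = 186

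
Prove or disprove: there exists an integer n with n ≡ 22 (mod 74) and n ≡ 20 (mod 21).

n = 1280

Since 74 and 21 share no common factor, CRT says the pair of congruences has a solution (unique mod 1554).
Write n = 22 + 74t and require 22 + 74t ≡ 20 (mod 21), i.e. 74t ≡ 19 (mod 21).
74 ≡ 11 (mod 21), so this reads 11t ≡ 19 (mod 21). To invert 11 modulo 21: 21 = 1·11 + 10, 11 = 1·10 + 1, 10 = 10·1 + 0, and unwinding, 1 = 11 − 1·10 = 11 − (21 − 1·11) = −21 + 2·11. Thus 11⁻¹ ≡ 2 (mod 21).
Multiplying by 2: t ≡ 2·19 = 38 ≡ 17 (mod 21).
With t = 17: n = 22 + 74·17 = 1280.
Indeed 1280 ≡ 22 (mod 74) and 1280 ≡ 20 (mod 21).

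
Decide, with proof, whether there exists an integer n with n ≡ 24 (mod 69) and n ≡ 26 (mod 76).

n = 3750

The moduli 69 and 76 are coprime, so by the Chinese Remainder Theorem a unique solution modulo 5244 exists.
Write n = 24 + 69t and require 24 + 69t ≡ 26 (mod 76), i.e. 69t ≡ 2 (mod 76).
Since 69·65 = 4485 = 59·76 + 1, the inverse of 69 mod 76 is 65.
Multiplying by 65: t ≡ 65·2 = 130 ≡ 54 (mod 76).
With t = 54: n = 24 + 69·54 = 3750.
Verify: 3750 = 54·69 + 24 and 3750 = 49·76 + 26. ✓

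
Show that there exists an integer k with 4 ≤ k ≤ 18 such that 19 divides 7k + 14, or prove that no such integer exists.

k = 17

k = 17 works, since 7·17 + 14 = 133 = 7·19.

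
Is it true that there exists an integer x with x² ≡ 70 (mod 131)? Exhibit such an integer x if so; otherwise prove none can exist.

Apply Euler's criterion with the prime 131: 70 is a quadratic residue iff 70^65 ≡ 1 (mod 131), and a non-residue iff it is ≡ −1.
Repeated squaring mod 131: 70^2 = 4900 ≡ 53; 70^4 ≡ 53² = 2809 ≡ 58; 70^8 ≡ 58² = 3364 ≡ 89; 70^16 ≡ 89² = 7921 ≡ 61; 70^32 ≡ 61² = 3721 ≡ 53; 70^64 ≡ 53² = 2809 ≡ 58.
Since 65 = 64 + 1, 70^65 ≡ 58 · 70; multiplying out mod 131: 58·70 = 4060 ≡ 130. Thus 70^65 ≡ 130 ≡ −1 (mod 131).
By Euler's criterion 70 is a quadratic non-residue mod 131: no x satisfies x² ≡ 70 (mod 131).

There is no such integer.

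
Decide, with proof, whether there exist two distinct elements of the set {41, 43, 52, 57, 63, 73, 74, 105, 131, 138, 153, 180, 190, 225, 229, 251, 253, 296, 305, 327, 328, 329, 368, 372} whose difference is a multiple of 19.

Yes: 43 and 138.

Both 43 and 138 leave remainder 5 on division by 19; their difference 95 = 5·19 is a multiple of 19.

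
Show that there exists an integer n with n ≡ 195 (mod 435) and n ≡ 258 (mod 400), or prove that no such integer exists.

gcd(435, 400) = 5. If n ≡ 195 (mod 435) and n ≡ 258 (mod 400), then n ≡ 195 (mod 5) and n ≡ 258 (mod 5).
These are incompatible: 195 − 258 = -63 is not divisible by 5.
So no integer satisfies both congruences.

There is no such integer.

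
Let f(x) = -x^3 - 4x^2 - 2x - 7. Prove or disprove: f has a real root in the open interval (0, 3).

The endpoint values f(0) = -7 and f(3) = -76 are both negative. Claim: f(x) < 0 for every x in (0, 3).
The nonzero coefficients of f are all negative, so for x > 0 every term of f(x) is negative (the constant term -7 strictly so).
Therefore f(x) < 0 throughout (0, 3), and f has no zero there.

f has no root in that interval.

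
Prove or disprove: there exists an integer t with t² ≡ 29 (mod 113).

No, no such integer exists.

Apply Euler's criterion with the prime 113: 29 is a quadratic residue iff 29^56 ≡ 1 (mod 113), and a non-residue iff it is ≡ −1.
Repeated squaring mod 113: 29^2 = 841 ≡ 50; 29^4 ≡ 50² = 2500 ≡ 14; 29^8 ≡ 14² = 196 ≡ 83; 29^16 ≡ 83² = 6889 ≡ 109; 29^32 ≡ 109² = 11881 ≡ 16.
Since 56 = 32 + 16 + 8, 29^56 ≡ 16 · 109 · 83; multiplying out mod 113: 16·109 = 1744 ≡ 49, then 49·83 = 4067 ≡ 112. Thus 29^56 ≡ 112 ≡ −1 (mod 113).
The value −1 means 29 is a non-residue modulo 113, so t² ≡ 29 (mod 113) is impossible.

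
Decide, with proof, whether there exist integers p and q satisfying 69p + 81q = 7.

No such integers exist.

Both 69 and 81 are divisible by gcd(69, 81) = 3, hence so is any combination 69p + 81q.
However 7 leaves remainder 1 on division by 3.
Therefore 69p + 81q = 7 has no solution in integers.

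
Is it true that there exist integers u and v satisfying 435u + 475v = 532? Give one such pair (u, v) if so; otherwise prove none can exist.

No, no such integers exist.

Any value of 435u + 475v is a multiple of gcd(435, 475) = 5.
However 532 leaves remainder 2 on division by 5.
Hence no integers u, v satisfy the equation.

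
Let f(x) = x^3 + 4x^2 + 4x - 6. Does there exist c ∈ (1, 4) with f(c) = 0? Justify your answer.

f(1) = 3 and f(4) = 138, both positive, so a sign-change argument is unavailable; we show f keeps this sign on the whole interval.
Substitute x = 1 + u, where 0 < u < 3 on the interval. Expanding, f(1 + u) = u^3 + 7u^2 + 15u + 3.
The nonzero coefficients here are all positive, so for u > 0 every term is positive (or zero), and the constant term 3 is strictly positive.
So f is strictly positive on (1, 4); no root exists in the interval.

f has no root in that interval.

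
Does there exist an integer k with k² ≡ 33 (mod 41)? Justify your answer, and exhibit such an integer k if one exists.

k = 19 works: 19² = 361, and 361 − 33 = 328 = 8·41.

k = 19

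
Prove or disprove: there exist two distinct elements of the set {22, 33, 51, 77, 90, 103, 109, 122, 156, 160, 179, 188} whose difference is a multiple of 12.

No such pair exists.

Two integers differ by a multiple of 12 exactly when they have the same residue mod 12. The residues are 22↦10, 33↦9, 51↦3, 77↦5, 90↦6, 103↦7, 109↦1, 122↦2, 156↦0, 160↦4, 179↦11, 188↦8.
No residue repeats among the 12 elements, so no pair has difference ≡ 0 (mod 12).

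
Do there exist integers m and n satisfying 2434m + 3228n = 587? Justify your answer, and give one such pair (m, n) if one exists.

gcd(2434, 3228) = 2, so every integer of the form 2434m + 3228n is a multiple of 2.
However 587 leaves remainder 1 on division by 2.
So the equation is unsolvable over ℤ.

There are no such integers.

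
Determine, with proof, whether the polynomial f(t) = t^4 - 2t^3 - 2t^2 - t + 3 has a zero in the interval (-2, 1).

f(-2) = 29 and f(1) = -1, which have opposite signs.
Since f is a polynomial it is continuous on [-2, 1].
By the Intermediate Value Theorem, f takes the value 0 somewhere in the open interval.

Such a root exists.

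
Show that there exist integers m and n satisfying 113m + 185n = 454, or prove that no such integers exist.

113 and 185 are coprime, so 113m + 185n ranges over all of ℤ.
Dividing repeatedly: 185 = 1·113 + 72, 113 = 1·72 + 41, 72 = 1·41 + 31, 41 = 1·31 + 10, 31 = 3·10 + 1, 10 = 10·1 + 0.
Unwinding: 1 = 31 − 3·10 = 31 − 3·(41 − 1·31) = −3·41 + 4·31 = −3·41 + 4·(72 − 1·41) = 4·72 − 7·41 = 4·72 − 7·(113 − 1·72) = −7·113 + 11·72 = −7·113 + 11·(185 − 1·113) = 11·185 − 18·113, i.e. 113·(-18) + 185·11 = 1.
Multiplying through by 454: m = (-18)·454 = -8172, n = 11·454 = 4994 is a solution.
Adding 45·185 to m and subtracting 45·113 from n gives the tidier solution (153, -91).
Indeed 113·153 + 185·(-91) = 17289 − 16835 = 454.

m = 153, n = -91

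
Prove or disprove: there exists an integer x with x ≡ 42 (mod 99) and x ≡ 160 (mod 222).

gcd(99, 222) = 3. If x ≡ 42 (mod 99) and x ≡ 160 (mod 222), then x ≡ 42 (mod 3) and x ≡ 160 (mod 3).
These are incompatible: 42 − 160 = -118 is not divisible by 3.
So no integer satisfies both congruences.

No, no such integer exists.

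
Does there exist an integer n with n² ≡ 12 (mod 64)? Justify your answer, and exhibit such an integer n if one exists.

There is no such integer.

Since 16 ∣ 64, a solution of n² ≡ 12 (mod 64) would also satisfy n² ≡ 12 (mod 16).
Computing n² mod 16 for n = 0, 1, …, 8 (enough, by the symmetry n ↦ 16 − n) gives 0, 1, 4, 9, 0, 9, 4, 1, 0.
The set of squares mod 16 is therefore {0, 1, 4, 9}, which does not contain 12.
Hence no integer n has n² ≡ 12 (mod 64).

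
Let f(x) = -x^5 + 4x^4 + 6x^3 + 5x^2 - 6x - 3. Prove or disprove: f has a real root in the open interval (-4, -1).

No such root exists.

The endpoint values f(-4) = 1765 and f(-1) = 7 are both positive. Claim: f(x) > 0 for every x in (-4, -1).
Substitute x = -1 − u, where 0 < u < 3 on the interval. Expanding, f(-1 − u) = u^5 + 9u^4 + 20u^3 + 21u^2 + 19u + 7.
The nonzero coefficients here are all positive, so for u > 0 every term is positive (or zero), and the constant term 7 is strictly positive.
Therefore f(x) > 0 throughout (-4, -1), and f has no zero there.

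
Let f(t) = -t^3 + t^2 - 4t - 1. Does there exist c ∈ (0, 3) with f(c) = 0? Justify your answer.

Evaluate at the endpoints: f(0) = -1, f(3) = -31 — same sign (negative).
f'(t) = -3t^2 + 2t - 4 has discriminant 2² − 4·(-3)·(-4) = -44 < 0, so f' has no real roots and is negative for every real t.
So f is strictly decreasing; between 0 and 3 its values lie between f(0) = -1 and f(3) = -31, all negative. Therefore f has no root in (0, 3).

No.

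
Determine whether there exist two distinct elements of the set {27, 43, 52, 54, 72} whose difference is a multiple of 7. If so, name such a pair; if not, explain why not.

Two integers differ by a multiple of 7 exactly when they have the same residue mod 7. The residues are 27↦6, 43↦1, 52↦3, 54↦5, 72↦2.
These 5 residues are pairwise different, hence no difference of two elements is divisible by 7.

No such pair exists.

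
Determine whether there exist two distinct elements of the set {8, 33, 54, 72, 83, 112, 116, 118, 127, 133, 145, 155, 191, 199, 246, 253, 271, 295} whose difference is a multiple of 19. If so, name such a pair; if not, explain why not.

No such pair exists.

Residues mod 19: 8↦8, 33↦14, 54↦16, 72↦15, 83↦7, 112↦17, 116↦2, 118↦4, 127↦13, 133↦0, 145↦12, 155↦3, 191↦1, 199↦9, 246↦18, 253↦6, 271↦5, 295↦10.
These 18 residues are pairwise different, hence no difference of two elements is divisible by 19.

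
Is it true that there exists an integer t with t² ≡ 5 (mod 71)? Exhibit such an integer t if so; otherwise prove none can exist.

t = 54

Take t = 54. Then 54² = 2916 = 41·71 + 5, so 54² ≡ 5 (mod 71).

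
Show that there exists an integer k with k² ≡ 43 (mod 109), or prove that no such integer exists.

k = 77 works: 77² = 5929, and 5929 − 43 = 5886 = 54·109.

k = 77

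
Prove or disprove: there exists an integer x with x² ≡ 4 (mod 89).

Take x = 2. Then 2² = 4, and since 0 ≤ 4 < 89 this is already reduced: 2² ≡ 4 (mod 89).

x = 2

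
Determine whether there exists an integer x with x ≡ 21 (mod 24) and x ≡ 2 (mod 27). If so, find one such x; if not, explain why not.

gcd(24, 27) = 3. If x ≡ 21 (mod 24) and x ≡ 2 (mod 27), then x ≡ 21 (mod 3) and x ≡ 2 (mod 3).
But 21 mod 3 = 0 while 2 mod 3 = 2, a contradiction.
Hence the system has no solution.

No such integer exists.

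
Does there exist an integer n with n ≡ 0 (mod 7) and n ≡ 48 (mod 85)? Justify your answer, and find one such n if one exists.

Since 7 and 85 share no common factor, CRT says the pair of congruences has a solution (unique mod 595).
Any solution of the first congruence is n = 0 + 7t; substituting into the second, 7t ≡ 48 − 0 ≡ 48 (mod 85).
Since 7·73 = 511 = 6·85 + 1, the inverse of 7 mod 85 is 73.
Therefore t ≡ 73·48 = 3504 ≡ 19 (mod 85).
Taking t = 19 gives n = 0 + 7·19 = 133.
Check: 133 mod 7 = 0, 133 mod 85 = 48. ✓

n = 133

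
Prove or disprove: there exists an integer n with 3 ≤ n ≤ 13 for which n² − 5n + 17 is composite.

At n = 13: 13² − 5·13 + 17 = 121 = 11·11, which is composite.

n = 13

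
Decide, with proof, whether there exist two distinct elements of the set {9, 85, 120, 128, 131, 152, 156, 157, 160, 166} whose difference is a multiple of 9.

Reduce each element mod 9: 9↦0, 85↦4, 120↦3, 128↦2, 131↦5, 152↦8, 156↦3, 157↦4, 160↦7, 166↦4. The residue 4 repeats (at 85 and 157), and 157 − 85 = 72 = 8·9.

The pair (85, 157) works.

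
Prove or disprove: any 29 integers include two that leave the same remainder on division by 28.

Each integer lies in one of the 28 residue classes modulo 28.
Placing 29 integers into 28 classes, some class receives at least two — say a and b.
So a and b have equal remainders mod 28, which is exactly what was to be shown.

Yes, this is always true.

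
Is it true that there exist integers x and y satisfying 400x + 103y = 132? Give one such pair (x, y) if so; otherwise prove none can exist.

Since gcd(400, 103) = 1, every integer is an integer combination of 400 and 103.
Run the Euclidean algorithm on 400 and 103: 400 = 3·103 + 91, 103 = 1·91 + 12, 91 = 7·12 + 7, 12 = 1·7 + 5, 7 = 1·5 + 2, 5 = 2·2 + 1, 2 = 2·1 + 0.
Unwinding: 1 = 5 − 2·2 = 5 − 2·(7 − 1·5) = −2·7 + 3·5 = −2·7 + 3·(12 − 1·7) = 3·12 − 5·7 = 3·12 − 5·(91 − 7·12) = −5·91 + 38·12 = −5·91 + 38·(103 − 1·91) = 38·103 − 43·91 = 38·103 − 43·(400 − 3·103) = −43·400 + 167·103, i.e. 400·(-43) + 103·167 = 1.
Multiplying through by 132: x = (-43)·132 = -5676, y = 167·132 = 22044 is a solution.
The general solution is x = -5676 + 103k, y = 22044 − 400k; taking k = 56 gives the smaller pair x = 92, y = -356.
Check: 400·92 + 103·(-356) = 36800 − 36668 = 132. ✓

x = 92, y = -356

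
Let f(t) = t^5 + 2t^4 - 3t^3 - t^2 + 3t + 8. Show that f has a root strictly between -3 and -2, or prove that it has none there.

Yes, f has a root in the interval.

f(-3) = -10 and f(-2) = 22, which have opposite signs.
Since f is a polynomial it is continuous on [-3, -2].
By the Intermediate Value Theorem, f takes the value 0 somewhere in the open interval.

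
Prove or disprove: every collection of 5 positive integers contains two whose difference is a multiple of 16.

No, the set {77, 78, 79, 80, 81} is a counterexample.

Try 5 consecutive integers, 77, 78, …, 81. Their remainders mod 16 are 13, 14, 15, 0, 1 — pairwise different, as any 5 ≤ 16 consecutive integers have distinct residues.
Any two of them differ by at most 4 < 16 and by at least 1, so no difference is a multiple of 16.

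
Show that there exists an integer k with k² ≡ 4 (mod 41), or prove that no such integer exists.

Take k = 2. Then 2² = 4, and since 0 ≤ 4 < 41 this is already reduced: 2² ≡ 4 (mod 41).

k = 2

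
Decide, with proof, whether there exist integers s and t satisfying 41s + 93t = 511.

41 and 93 are coprime, so 41s + 93t ranges over all of ℤ.
Run the Euclidean algorithm on 93 and 41: 93 = 2·41 + 11, 41 = 3·11 + 8, 11 = 1·8 + 3, 8 = 2·3 + 2, 3 = 1·2 + 1, 2 = 2·1 + 0.
Working back up the chain: 1 = 3 − 1·2 = 3 − (8 − 2·3) = −8 + 3·3 = −8 + 3·(11 − 1·8) = 3·11 − 4·8 = 3·11 − 4·(41 − 3·11) = −4·41 + 15·11 = −4·41 + 15·(93 − 2·41) = 15·93 − 34·41. So 41·(-34) + 93·15 = 1.
Multiplying through by 511: s = (-34)·511 = -17374, t = 15·511 = 7665 is a solution.
Shifting by a multiple of (93, −41) keeps it a solution: s = -17374 + 187·93 = 17, t = 7665 − 187·41 = -2.
Indeed 41·17 + 93·(-2) = 697 − 186 = 511.

s = 17, t = -2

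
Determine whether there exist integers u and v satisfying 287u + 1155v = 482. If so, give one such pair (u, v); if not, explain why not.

There are no such integers.

Both 287 and 1155 are divisible by gcd(287, 1155) = 7, hence so is any combination 287u + 1155v.
But 482 is not a multiple of 7 (it leaves remainder 6).
Hence no integers u, v satisfy the equation.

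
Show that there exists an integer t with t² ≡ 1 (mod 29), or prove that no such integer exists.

Take t = 1. Then 1² = 1, and since 0 ≤ 1 < 29 this is already reduced: 1² ≡ 1 (mod 29).

t = 1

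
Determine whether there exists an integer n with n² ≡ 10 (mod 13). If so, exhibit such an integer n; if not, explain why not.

Take n = 7. Then 7² = 49 = 3·13 + 10, so 7² ≡ 10 (mod 13).

n = 7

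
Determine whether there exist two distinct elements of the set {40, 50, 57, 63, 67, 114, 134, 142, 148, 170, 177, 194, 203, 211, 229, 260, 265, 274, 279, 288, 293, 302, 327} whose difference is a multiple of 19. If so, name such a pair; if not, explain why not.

40 mod 19 = 2 and 211 mod 19 = 2, so 211 − 40 = 171 = 9·19.

40 and 211 are such a pair.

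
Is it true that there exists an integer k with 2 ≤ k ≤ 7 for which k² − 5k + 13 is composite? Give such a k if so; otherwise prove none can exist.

At k = 7: 7² − 5·7 + 13 = 27 = 3·9, which is composite.

k = 7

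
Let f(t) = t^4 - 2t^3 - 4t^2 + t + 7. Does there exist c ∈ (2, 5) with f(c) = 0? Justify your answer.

f(2) = -7 and f(5) = 287, which have opposite signs.
f is continuous everywhere (it is a polynomial), in particular on [2, 5].
So by the Intermediate Value Theorem there is a c strictly between 2 and 5 with f(c) = 0.

Yes, such a c exists.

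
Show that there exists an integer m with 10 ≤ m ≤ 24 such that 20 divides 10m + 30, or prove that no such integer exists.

m = 11 works, since 10·11 + 30 = 140 = 7·20.

m = 11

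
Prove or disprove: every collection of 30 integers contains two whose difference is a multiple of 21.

Partition the integers by their residue mod 21; there are 21 classes.
Since 30 > 21, two of the 30 integers must share a residue class by the pigeonhole principle; call them a and b.
Their difference a − b is then a multiple of 21.

Yes.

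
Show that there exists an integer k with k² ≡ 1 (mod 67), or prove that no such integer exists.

Take k = 1. Then 1² = 1, and since 0 ≤ 1 < 67 this is already reduced: 1² ≡ 1 (mod 67).

k = 1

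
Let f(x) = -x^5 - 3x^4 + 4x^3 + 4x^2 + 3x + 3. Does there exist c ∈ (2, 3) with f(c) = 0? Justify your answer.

No.

f(2) = -23 and f(3) = -330, both negative, so a sign-change argument is unavailable; we show f keeps this sign on the whole interval.
Shift to the endpoint 2: with x = 2 + u (0 < u < 1), one computes f(2 + u) = -u^5 - 13u^4 - 60u^3 - 124u^2 - 109u - 23.
All 6 nonzero coefficients of this polynomial in u are negative; hence for u > 0 the value is a sum of negative terms (the constant -23 among them).
Therefore f(x) < 0 throughout (2, 3), and f has no zero there.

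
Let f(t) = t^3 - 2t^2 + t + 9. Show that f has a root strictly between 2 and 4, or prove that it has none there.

f has no root in that interval.

f(2) = 11 and f(4) = 45, both positive, so a sign-change argument is unavailable; we show f keeps this sign on the whole interval.
Substitute t = 2 + u, where 0 < u < 2 on the interval. Expanding, f(2 + u) = u^3 + 4u^2 + 5u + 11.
The nonzero coefficients here are all positive, so for u > 0 every term is positive (or zero), and the constant term 11 is strictly positive.
Therefore f(t) > 0 throughout (2, 4), and f has no zero there.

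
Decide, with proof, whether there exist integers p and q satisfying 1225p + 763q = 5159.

p = 102, q = -157

Since gcd(1225, 763) = 7 and 5159 = 7·737, Bézout's identity guarantees a solution.
Dividing through by 7 reduces the equation to 175p + 109q = 737.
Run the Euclidean algorithm on 175 and 109: 175 = 1·109 + 66, 109 = 1·66 + 43, 66 = 1·43 + 23, 43 = 1·23 + 20, 23 = 1·20 + 3, 20 = 6·3 + 2, 3 = 1·2 + 1, 2 = 2·1 + 0.
Unwinding: 1 = 3 − 1·2 = 3 − (20 − 6·3) = −20 + 7·3 = −20 + 7·(23 − 1·20) = 7·23 − 8·20 = 7·23 − 8·(43 − 1·23) = −8·43 + 15·23 = −8·43 + 15·(66 − 1·43) = 15·66 − 23·43 = 15·66 − 23·(109 − 1·66) = −23·109 + 38·66 = −23·109 + 38·(175 − 1·109) = 38·175 − 61·109, i.e. 175·38 + 109·(-61) = 1.
Scaling by 737 gives the particular solution (p, q) = (28006, -44957).
Shifting by a multiple of (109, −175) keeps it a solution: p = 28006 − 256·109 = 102, q = -44957 + 256·175 = -157.
Check: 1225·102 + 763·(-157) = 124950 − 119791 = 5159. ✓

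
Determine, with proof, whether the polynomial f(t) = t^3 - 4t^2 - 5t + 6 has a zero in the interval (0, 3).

Such a root exists.

f(0) = 6 and f(3) = -18, which have opposite signs.
Since f is a polynomial it is continuous on [0, 3].
By the Intermediate Value Theorem f must vanish at some point of (0, 3).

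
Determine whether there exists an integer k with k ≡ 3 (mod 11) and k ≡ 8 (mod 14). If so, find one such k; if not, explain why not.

Since 11 and 14 share no common factor, CRT says the pair of congruences has a solution (unique mod 154).
Write k = 3 + 11t and require 3 + 11t ≡ 8 (mod 14), i.e. 11t ≡ 5 (mod 14).
Note 11·9 = 99 ≡ 1 (mod 14) (as 99 − 1 = 7·14), so 11⁻¹ ≡ 9.
Therefore t ≡ 9·5 = 45 ≡ 3 (mod 14).
With t = 3: k = 3 + 11·3 = 36.
Verify: 36 = 3·11 + 3 and 36 = 2·14 + 8. ✓

k = 36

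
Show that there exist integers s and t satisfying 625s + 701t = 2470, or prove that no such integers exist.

s = 318, t = -280

625 and 701 are coprime, so 625s + 701t ranges over all of ℤ.
Run the Euclidean algorithm on 701 and 625: 701 = 1·625 + 76, 625 = 8·76 + 17, 76 = 4·17 + 8, 17 = 2·8 + 1, 8 = 8·1 + 0.
Working back up the chain: 1 = 17 − 2·8 = 17 − 2·(76 − 4·17) = −2·76 + 9·17 = −2·76 + 9·(625 − 8·76) = 9·625 − 74·76 = 9·625 − 74·(701 − 1·625) = −74·701 + 83·625. So 625·83 + 701·(-74) = 1.
Times 2470: 625·205010 + 701·(-182780) = 2470, so (205010, -182780) solves it.
The general solution is s = 205010 + 701k, t = -182780 − 625k; taking k = -292 gives the smaller pair s = 318, t = -280.
Check: 625·318 + 701·(-280) = 198750 − 196280 = 2470. ✓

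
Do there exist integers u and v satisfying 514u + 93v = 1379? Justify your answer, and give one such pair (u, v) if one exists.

u = 68, v = -361

Since gcd(514, 93) = 1, every integer is an integer combination of 514 and 93.
Dividing repeatedly: 514 = 5·93 + 49, 93 = 1·49 + 44, 49 = 1·44 + 5, 44 = 8·5 + 4, 5 = 1·4 + 1, 4 = 4·1 + 0.
Unwinding: 1 = 5 − 1·4 = 5 − (44 − 8·5) = −44 + 9·5 = −44 + 9·(49 − 1·44) = 9·49 − 10·44 = 9·49 − 10·(93 − 1·49) = −10·93 + 19·49 = −10·93 + 19·(514 − 5·93) = 19·514 − 105·93, i.e. 514·19 + 93·(-105) = 1.
Times 1379: 514·26201 + 93·(-144795) = 1379, so (26201, -144795) solves it.
Shifting by a multiple of (93, −514) keeps it a solution: u = 26201 − 281·93 = 68, v = -144795 + 281·514 = -361.
Indeed 514·68 + 93·(-361) = 34952 − 33573 = 1379.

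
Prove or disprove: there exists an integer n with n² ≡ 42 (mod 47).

Take n = 29. Then 29² = 841 = 17·47 + 42, so 29² ≡ 42 (mod 47).

n = 29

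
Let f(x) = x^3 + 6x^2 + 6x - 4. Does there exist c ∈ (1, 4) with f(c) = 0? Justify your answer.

The endpoint values f(1) = 9 and f(4) = 180 are both positive. Claim: f(x) > 0 for every x in (1, 4).
Shift to the endpoint 1: with x = 1 + u (0 < u < 3), one computes f(1 + u) = u^3 + 9u^2 + 21u + 9.
All 4 nonzero coefficients of this polynomial in u are positive; hence for u > 0 the value is a sum of positive terms (the constant 9 among them).
Therefore f(x) > 0 throughout (1, 4), and f has no zero there.

No.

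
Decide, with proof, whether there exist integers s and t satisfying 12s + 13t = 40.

Since gcd(12, 13) = 1, every integer is an integer combination of 12 and 13.
Run the Euclidean algorithm on 13 and 12: 13 = 1·12 + 1, 12 = 12·1 + 0.
Working back up the chain: 1 = 13 − 1·12. So 12·(-1) + 13·1 = 1.
Scaling by 40 gives the particular solution (s, t) = (-40, 40).
The general solution is s = -40 + 13k, t = 40 − 12k; taking k = 4 gives the smaller pair s = 12, t = -8.
Indeed 12·12 + 13·(-8) = 144 − 104 = 40.

s = 12, t = -8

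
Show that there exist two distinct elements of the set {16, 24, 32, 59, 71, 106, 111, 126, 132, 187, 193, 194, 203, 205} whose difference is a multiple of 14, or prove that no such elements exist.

Reduce each element modulo 14: 16↦2, 24↦10, 32↦4, 59↦3, 71↦1, 106↦8, 111↦13, 126↦0, 132↦6, 187↦5, 193↦11, 194↦12, 203↦7, 205↦9.
No residue repeats among the 14 elements, so no pair has difference ≡ 0 (mod 14).

There is no such pair.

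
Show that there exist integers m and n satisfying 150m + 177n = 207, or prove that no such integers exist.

m = 12, n = -9

Every value of 150m + 177n is a multiple of gcd(150, 177) = 3; since 3 ∣ 207, solutions exist.
Dividing through by 3 reduces the equation to 50m + 59n = 69.
Euclidean algorithm: 59 = 1·50 + 9, 50 = 5·9 + 5, 9 = 1·5 + 4, 5 = 1·4 + 1, 4 = 4·1 + 0.
Back-substituting, 1 = 5 − 1·4 = 5 − (9 − 1·5) = −9 + 2·5 = −9 + 2·(50 − 5·9) = 2·50 − 11·9 = 2·50 − 11·(59 − 1·50) = −11·59 + 13·50; that is, 50·13 + 59·(-11) = 1.
Multiplying through by 69: m = 13·69 = 897, n = (-11)·69 = -759 is a solution.
The general solution is m = 897 + 59k, n = -759 − 50k; taking k = -15 gives the smaller pair m = 12, n = -9.
Indeed 150·12 + 177·(-9) = 1800 − 1593 = 207.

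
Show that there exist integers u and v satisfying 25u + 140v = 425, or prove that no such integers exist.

u = 17, v = 0

gcd(25, 140) = 5, and 5 divides 425, so integer solutions exist.
Dividing through by 5 reduces the equation to 5u + 28v = 85.
Run the Euclidean algorithm on 28 and 5: 28 = 5·5 + 3, 5 = 1·3 + 2, 3 = 1·2 + 1, 2 = 2·1 + 0.
Working back up the chain: 1 = 3 − 1·2 = 3 − (5 − 1·3) = −5 + 2·3 = −5 + 2·(28 − 5·5) = 2·28 − 11·5. So 5·(-11) + 28·2 = 1.
Multiplying through by 85: u = (-11)·85 = -935, v = 2·85 = 170 is a solution.
Shifting by a multiple of (28, −5) keeps it a solution: u = -935 + 34·28 = 17, v = 170 − 34·5 = 0.
Indeed 25·17 + 140·0 = 425 + 0 = 425.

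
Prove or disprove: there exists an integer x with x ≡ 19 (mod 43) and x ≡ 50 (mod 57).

Since 43 and 57 share no common factor, CRT says the pair of congruences has a solution (unique mod 2451).
Write x = 19 + 43t and require 19 + 43t ≡ 50 (mod 57), i.e. 43t ≡ 31 (mod 57).
Since 43·4 = 172 = 3·57 + 1, the inverse of 43 mod 57 is 4.
Therefore t ≡ 4·31 = 124 ≡ 10 (mod 57).
Taking t = 10 gives x = 19 + 43·10 = 449.
Verify: 449 = 10·43 + 19 and 449 = 7·57 + 50. ✓

x = 449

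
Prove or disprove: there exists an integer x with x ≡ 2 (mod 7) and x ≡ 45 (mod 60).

The moduli 7 and 60 are coprime, so by the Chinese Remainder Theorem a unique solution modulo 420 exists.
Any solution of the first congruence is x = 2 + 7t; substituting into the second, 7t ≡ 45 − 2 ≡ 43 (mod 60).
Note 7·43 = 301 ≡ 1 (mod 60) (as 301 − 1 = 5·60), so 7⁻¹ ≡ 43.
Therefore t ≡ 43·43 = 1849 ≡ 49 (mod 60).
Taking t = 49 gives x = 2 + 7·49 = 345.
Indeed 345 ≡ 2 (mod 7) and 345 ≡ 45 (mod 60).

x = 345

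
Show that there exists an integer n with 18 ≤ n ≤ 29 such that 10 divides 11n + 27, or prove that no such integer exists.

Scanning upward from n = 18 gives 225, 236, 247, 258, 269, none divisible by 10. n = 23 works, since 11·23 + 27 = 280 = 28·10.

n = 23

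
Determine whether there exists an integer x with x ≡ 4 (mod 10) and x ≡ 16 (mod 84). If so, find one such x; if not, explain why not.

x = 184

Here gcd(10, 84) = 2, and both 4 and 16 leave remainder 0 mod 2, so the system is consistent.
Write x = 4 + 10t. Then 10t ≡ 16 − 4 ≡ 12 (mod 84); dividing through by 2 gives 5t ≡ 6 (mod 42).
Note 5·17 = 85 ≡ 1 (mod 42) (as 85 − 1 = 2·42), so 5⁻¹ ≡ 17.
Multiplying by 17: t ≡ 17·6 = 102 ≡ 18 (mod 42).
Then x = 4 + 10·18 = 184.
Check: 184 mod 10 = 4, 184 mod 84 = 16. ✓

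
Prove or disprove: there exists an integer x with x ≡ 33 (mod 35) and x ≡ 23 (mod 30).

The moduli are not coprime: gcd(35, 30) = 5. Compatibility requires 5 ∣ (23 − 33) = -10, which holds, so solutions exist.
Step through x = 33, 33 + 35, 33 + 2·35, …: the values 33, 68, 103, 138, 173 reduce mod 30 to 3, 8, 13, 18, 23. The value 173 hits 23.
Check: 173 mod 35 = 33, 173 mod 30 = 23. ✓

x = 173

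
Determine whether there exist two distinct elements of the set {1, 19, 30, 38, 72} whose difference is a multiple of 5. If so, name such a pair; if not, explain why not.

Two integers differ by a multiple of 5 exactly when they have the same residue mod 5. The residues are 1↦1, 19↦4, 30↦0, 38↦3, 72↦2.
All 5 residues are distinct, so no two elements differ by a multiple of 5.

No such pair exists.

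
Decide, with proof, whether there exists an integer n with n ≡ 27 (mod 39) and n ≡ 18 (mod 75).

Here gcd(39, 75) = 3, and both 27 and 18 leave remainder 0 mod 3, so the system is consistent.
Put n = 27 + 39t, so we need 39t ≡ 66 (mod 75), equivalently (divide by 3) 13t ≡ 22 (mod 25).
To invert 13 modulo 25: 25 = 1·13 + 12, 13 = 1·12 + 1, 12 = 12·1 + 0, and unwinding, 1 = 13 − 1·12 = 13 − (25 − 1·13) = −25 + 2·13. Thus 13⁻¹ ≡ 2 (mod 25).
Therefore t ≡ 2·22 = 44 ≡ 19 (mod 25).
Then n = 27 + 39·19 = 768.
Verify: 768 = 19·39 + 27 and 768 = 10·75 + 18. ✓

n = 768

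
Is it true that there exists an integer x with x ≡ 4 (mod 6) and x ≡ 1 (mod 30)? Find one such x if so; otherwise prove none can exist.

Both moduli are multiples of 6 = gcd(6, 30), so any solution would satisfy x ≡ 4 and x ≡ 1 modulo 6 simultaneously.
However 4 ≡ 4 and 1 ≡ 1 (mod 6), and 4 ≠ 1.
Hence the system has no solution.

No such integer exists.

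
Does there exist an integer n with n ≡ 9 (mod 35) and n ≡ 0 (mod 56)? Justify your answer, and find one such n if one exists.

No, no such integer exists.

Both moduli are multiples of 7 = gcd(35, 56), so any solution would satisfy n ≡ 9 and n ≡ 0 modulo 7 simultaneously.
However 9 ≡ 2 and 0 ≡ 0 (mod 7), and 2 ≠ 0.
So no integer satisfies both congruences.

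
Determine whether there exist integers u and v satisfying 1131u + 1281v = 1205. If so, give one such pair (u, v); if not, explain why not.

Any value of 1131u + 1281v is a multiple of gcd(1131, 1281) = 3.
But 1205 is not a multiple of 3 (it leaves remainder 2).
So the equation is unsolvable over ℤ.

No, no such integers exist.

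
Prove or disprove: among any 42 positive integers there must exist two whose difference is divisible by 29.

Yes, this is always true.

Each integer lies in one of the 29 residue classes modulo 29.
With 42 integers and only 29 classes, the pigeonhole principle forces two of them, say a and b, into the same class.
Their difference a − b is then a multiple of 29.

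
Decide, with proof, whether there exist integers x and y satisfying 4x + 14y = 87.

gcd(4, 14) = 2, so every integer of the form 4x + 14y is a multiple of 2.
But 87 is not a multiple of 2 (it leaves remainder 1).
Therefore 4x + 14y = 87 has no solution in integers.

No such integers exist.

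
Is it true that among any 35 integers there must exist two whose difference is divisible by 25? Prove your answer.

Partition the integers by their residue mod 25; there are 25 classes.
With 35 integers and only 25 classes, the pigeonhole principle forces two of them, say a and b, into the same class.
Equal remainders mean a − b ≡ 0 (mod 25), so 25 divides their difference.

Yes.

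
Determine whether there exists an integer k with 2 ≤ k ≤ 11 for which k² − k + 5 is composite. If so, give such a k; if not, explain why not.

At k = 6: 6² − 6 + 5 = 35 = 5·7, which is composite.

k = 6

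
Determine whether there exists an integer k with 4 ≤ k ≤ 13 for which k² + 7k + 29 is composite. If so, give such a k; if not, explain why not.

At k = 13: 13² + 7·13 + 29 = 289 = 17·17, which is composite.

k = 13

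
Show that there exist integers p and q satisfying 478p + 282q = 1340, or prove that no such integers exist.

Every value of 478p + 282q is a multiple of gcd(478, 282) = 2; since 2 ∣ 1340, solutions exist.
Dividing through by 2 reduces the equation to 239p + 141q = 670.
Euclidean algorithm: 239 = 1·141 + 98, 141 = 1·98 + 43, 98 = 2·43 + 12, 43 = 3·12 + 7, 12 = 1·7 + 5, 7 = 1·5 + 2, 5 = 2·2 + 1, 2 = 2·1 + 0.
Unwinding: 1 = 5 − 2·2 = 5 − 2·(7 − 1·5) = −2·7 + 3·5 = −2·7 + 3·(12 − 1·7) = 3·12 − 5·7 = 3·12 − 5·(43 − 3·12) = −5·43 + 18·12 = −5·43 + 18·(98 − 2·43) = 18·98 − 41·43 = 18·98 − 41·(141 − 1·98) = −41·141 + 59·98 = −41·141 + 59·(239 − 1·141) = 59·239 − 100·141, i.e. 239·59 + 141·(-100) = 1.
Scaling by 670 gives the particular solution (p, q) = (39530, -67000).
Shifting by a multiple of (141, −239) keeps it a solution: p = 39530 − 280·141 = 50, q = -67000 + 280·239 = -80.
Check: 478·50 + 282·(-80) = 23900 − 22560 = 1340. ✓

p = 50, q = -80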